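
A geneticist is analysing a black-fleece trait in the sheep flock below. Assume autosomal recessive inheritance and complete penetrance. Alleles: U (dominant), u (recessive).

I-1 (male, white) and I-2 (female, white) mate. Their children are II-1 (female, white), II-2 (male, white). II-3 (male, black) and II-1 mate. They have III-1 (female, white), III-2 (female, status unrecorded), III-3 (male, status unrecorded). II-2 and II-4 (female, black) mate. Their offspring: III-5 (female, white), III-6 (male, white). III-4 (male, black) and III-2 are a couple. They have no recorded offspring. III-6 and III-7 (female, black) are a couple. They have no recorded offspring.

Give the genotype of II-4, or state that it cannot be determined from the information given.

uu

II-4 is black, so II-4 is uu.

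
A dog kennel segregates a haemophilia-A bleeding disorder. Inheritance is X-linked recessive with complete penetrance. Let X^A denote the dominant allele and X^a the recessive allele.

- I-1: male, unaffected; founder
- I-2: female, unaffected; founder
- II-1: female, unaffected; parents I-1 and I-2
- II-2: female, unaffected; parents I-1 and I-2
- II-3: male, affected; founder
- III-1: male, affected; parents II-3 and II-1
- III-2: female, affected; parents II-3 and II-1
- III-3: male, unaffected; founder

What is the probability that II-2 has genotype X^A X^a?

1/2

I-1 is unaffected, so I-1 is X^A Y.
I-2 is unaffected so carries A and passed a to II-1 (X^A X^a, whose A came from I-1), so I-2 is X^A X^a.
Their cross gives offspring ratios 1/2 X^A X^A : 1/2 X^A X^a. Conditioning on II-2 being unaffected, P(X^A X^a) = 1/2 / 1 = 1/2.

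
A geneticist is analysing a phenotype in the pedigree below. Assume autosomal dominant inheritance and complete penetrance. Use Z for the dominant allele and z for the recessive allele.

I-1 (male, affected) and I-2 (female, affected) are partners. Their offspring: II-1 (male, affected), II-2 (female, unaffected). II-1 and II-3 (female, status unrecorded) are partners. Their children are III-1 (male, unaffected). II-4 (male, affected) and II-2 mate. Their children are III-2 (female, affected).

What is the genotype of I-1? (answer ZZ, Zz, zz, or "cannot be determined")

Zz

From phenotype alone, I-1 is ZZ or Zz.
I-1 is affected so carries Z and passed z to II-2 (zz), so I-1 is Zz.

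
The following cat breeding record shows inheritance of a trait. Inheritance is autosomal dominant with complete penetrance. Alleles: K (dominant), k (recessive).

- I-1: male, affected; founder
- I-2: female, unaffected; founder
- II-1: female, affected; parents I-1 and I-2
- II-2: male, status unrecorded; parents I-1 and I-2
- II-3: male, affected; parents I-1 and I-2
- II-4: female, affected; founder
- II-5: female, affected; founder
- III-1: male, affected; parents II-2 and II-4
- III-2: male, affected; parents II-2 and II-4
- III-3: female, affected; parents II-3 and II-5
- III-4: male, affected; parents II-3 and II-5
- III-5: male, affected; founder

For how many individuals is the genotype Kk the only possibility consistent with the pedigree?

2

Obligate heterozygotes: II-1 is affected so carries K and received k from I-2 (kk), so II-1 is Kk; II-3 is affected so carries K and received k from I-2 (kk), so II-3 is Kk.
Every other individual is either homozygous by phenotype or has at least one consistent homozygous assignment, so the count is 2.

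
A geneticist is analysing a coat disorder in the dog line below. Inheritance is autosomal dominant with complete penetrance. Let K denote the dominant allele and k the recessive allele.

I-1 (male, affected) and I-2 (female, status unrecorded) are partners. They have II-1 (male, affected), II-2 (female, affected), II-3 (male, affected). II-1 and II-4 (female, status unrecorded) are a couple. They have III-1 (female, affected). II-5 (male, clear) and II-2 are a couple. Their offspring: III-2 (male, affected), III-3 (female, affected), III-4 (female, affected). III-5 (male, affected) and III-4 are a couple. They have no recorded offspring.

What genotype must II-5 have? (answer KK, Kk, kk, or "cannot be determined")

II-5 is clear, so II-5 is kk.

kk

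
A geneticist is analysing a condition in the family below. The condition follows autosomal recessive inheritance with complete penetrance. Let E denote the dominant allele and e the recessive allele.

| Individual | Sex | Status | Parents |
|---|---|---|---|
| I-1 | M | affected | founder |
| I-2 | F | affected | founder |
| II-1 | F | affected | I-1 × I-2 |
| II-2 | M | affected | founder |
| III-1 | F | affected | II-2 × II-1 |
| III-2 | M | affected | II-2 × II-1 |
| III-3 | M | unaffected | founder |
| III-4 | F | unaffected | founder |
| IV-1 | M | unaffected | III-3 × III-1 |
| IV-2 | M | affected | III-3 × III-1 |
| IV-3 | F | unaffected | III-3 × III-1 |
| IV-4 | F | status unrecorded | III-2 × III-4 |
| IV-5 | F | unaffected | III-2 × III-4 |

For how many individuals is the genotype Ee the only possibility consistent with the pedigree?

Obligate heterozygotes: III-3 is unaffected so carries E and passed e to IV-2 (ee), so III-3 is Ee; IV-1 is unaffected so carries E and received e from III-1 (ee), so IV-1 is Ee; IV-3 is unaffected so carries E and received e from III-1 (ee), so IV-3 is Ee; IV-5 is unaffected so carries E and received e from III-2 (ee), so IV-5 is Ee.
Every other individual is either homozygous by phenotype or has at least one consistent homozygous assignment, so the count is 4.

4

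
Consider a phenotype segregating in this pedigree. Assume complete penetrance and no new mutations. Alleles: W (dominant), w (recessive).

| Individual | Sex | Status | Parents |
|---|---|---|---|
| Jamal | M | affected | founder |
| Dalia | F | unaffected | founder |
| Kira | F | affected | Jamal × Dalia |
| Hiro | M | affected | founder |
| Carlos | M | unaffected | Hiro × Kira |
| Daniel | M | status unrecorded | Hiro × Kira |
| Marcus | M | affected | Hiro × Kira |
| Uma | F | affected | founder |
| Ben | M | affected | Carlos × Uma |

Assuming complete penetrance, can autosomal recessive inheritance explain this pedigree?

Under autosomal recessive, Carlos (unaffected, male) cannot arise from Hiro (affected) × Kira (affected).

No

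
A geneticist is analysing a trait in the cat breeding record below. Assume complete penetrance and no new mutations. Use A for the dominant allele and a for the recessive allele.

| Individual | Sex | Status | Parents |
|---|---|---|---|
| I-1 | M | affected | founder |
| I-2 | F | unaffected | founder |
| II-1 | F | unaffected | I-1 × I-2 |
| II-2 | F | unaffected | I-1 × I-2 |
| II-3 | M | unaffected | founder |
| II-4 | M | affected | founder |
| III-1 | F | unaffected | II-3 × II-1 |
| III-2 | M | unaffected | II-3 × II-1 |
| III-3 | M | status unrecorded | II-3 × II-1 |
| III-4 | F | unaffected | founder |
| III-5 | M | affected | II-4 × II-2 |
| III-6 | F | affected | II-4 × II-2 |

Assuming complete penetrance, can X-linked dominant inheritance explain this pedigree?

Under X-linked dominant, II-1 (unaffected, female) cannot arise from I-1 (affected) × I-2 (unaffected).

No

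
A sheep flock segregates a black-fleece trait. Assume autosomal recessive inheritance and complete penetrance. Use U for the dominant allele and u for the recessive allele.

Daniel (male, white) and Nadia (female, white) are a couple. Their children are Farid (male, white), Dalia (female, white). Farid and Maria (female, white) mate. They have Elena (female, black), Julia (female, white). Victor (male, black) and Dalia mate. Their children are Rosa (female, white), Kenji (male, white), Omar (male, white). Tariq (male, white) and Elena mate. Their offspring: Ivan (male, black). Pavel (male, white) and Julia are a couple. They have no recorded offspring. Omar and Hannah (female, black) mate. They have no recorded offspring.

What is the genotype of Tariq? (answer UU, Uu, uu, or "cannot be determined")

Uu

From phenotype alone, Tariq is UU or Uu.
Tariq is white so carries U and passed u to Ivan (uu), so Tariq is Uu.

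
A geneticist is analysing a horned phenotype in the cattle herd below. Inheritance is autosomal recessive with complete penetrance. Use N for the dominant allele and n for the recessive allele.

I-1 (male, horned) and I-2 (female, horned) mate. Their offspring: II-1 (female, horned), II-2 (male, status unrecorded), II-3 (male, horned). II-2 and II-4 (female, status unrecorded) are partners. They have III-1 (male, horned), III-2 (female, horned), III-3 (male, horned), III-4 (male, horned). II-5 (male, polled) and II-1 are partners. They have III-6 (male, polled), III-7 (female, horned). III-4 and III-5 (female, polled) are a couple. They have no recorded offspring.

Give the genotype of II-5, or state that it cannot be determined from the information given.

Nn

From phenotype alone, II-5 is NN or Nn.
II-5 is polled so carries N and passed n to III-7 (nn), so II-5 is Nn.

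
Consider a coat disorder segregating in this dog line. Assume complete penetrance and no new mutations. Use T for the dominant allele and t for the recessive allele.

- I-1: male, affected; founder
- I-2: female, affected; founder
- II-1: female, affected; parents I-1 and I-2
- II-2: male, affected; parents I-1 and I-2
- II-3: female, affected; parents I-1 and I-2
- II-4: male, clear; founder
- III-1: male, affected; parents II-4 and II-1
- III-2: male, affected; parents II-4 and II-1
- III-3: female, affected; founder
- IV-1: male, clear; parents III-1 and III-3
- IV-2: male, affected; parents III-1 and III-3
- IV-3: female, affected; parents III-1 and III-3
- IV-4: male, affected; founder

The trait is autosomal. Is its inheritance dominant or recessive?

dominant

III-1 and III-3 are both affected yet have a clear child IV-1. Under a recessive model two affected parents are homozygous and every child would be affected, so the trait cannot be recessive.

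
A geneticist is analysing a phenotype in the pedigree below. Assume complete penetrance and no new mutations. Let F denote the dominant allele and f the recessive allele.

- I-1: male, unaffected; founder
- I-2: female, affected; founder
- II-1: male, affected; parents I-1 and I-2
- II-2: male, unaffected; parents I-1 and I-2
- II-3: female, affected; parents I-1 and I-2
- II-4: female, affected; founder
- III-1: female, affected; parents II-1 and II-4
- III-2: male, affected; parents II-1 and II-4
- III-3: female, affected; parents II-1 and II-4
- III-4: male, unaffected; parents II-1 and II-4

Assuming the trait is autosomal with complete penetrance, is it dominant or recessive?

dominant

II-1 and II-4 are both affected yet have an unaffected child III-4. Under a recessive model two affected parents are homozygous and every child would be affected, so the trait cannot be recessive.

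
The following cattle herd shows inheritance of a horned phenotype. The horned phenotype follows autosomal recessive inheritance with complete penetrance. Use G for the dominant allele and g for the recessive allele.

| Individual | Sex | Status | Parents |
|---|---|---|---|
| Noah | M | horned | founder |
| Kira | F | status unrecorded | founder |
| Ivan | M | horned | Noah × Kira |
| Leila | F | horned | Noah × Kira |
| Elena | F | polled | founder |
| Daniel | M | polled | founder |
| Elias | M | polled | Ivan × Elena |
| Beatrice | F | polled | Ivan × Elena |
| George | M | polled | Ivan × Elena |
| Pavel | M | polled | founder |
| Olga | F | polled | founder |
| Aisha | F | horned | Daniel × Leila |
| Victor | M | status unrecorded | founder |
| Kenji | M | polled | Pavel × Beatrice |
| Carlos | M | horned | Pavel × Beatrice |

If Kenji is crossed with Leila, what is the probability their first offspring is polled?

2/3

Pavel is polled so carries G and passed g to Carlos (gg), so Pavel is Gg.
Beatrice is polled so carries G and received g from Ivan (gg), so Beatrice is Gg.
Kenji is a polled offspring of Pavel (Gg) × Beatrice (Gg), whose cross gives 1/4 GG : 1/2 Gg : 1/4 gg; conditioning on being polled, Kenji is GG with probability 1/3, Gg with probability 2/3.
Leila is horned, so Leila is gg.
Summing over parental genotype combinations, P(offspring is polled) = 1/3·1 + 2/3·1/2 = 2/3.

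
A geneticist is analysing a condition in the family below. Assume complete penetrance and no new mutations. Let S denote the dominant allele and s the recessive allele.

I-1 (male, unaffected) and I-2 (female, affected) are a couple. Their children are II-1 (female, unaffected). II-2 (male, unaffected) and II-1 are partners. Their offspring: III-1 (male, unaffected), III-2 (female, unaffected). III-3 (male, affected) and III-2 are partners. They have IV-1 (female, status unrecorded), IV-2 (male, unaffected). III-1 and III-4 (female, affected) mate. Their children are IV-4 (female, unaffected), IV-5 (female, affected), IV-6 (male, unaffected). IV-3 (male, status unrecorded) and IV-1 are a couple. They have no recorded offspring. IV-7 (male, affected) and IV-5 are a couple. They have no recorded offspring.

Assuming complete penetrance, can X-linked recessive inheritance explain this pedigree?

Under X-linked recessive, IV-5 (affected, female) cannot arise from III-1 (unaffected) × III-4 (affected).

No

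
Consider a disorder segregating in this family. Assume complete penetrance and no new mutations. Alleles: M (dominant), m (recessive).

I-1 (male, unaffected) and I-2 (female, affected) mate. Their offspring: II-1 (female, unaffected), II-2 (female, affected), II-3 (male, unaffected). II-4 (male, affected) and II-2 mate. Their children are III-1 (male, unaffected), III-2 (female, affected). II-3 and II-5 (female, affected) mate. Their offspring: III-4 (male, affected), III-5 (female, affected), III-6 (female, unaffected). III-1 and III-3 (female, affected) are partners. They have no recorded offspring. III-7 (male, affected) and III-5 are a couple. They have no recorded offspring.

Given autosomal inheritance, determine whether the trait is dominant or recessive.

II-4 and II-2 are both affected yet have an unaffected child III-1. Under a recessive model two affected parents are homozygous and every child would be affected, so the trait cannot be recessive.

dominant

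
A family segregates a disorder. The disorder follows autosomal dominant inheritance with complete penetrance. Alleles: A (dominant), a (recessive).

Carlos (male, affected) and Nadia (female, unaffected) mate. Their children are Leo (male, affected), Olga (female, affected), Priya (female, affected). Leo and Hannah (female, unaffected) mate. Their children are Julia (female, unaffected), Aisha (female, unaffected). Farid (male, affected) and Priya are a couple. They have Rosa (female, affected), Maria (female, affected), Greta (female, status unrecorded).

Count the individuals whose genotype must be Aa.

Obligate heterozygotes: Leo is affected so carries A and received a from Nadia (aa), so Leo is Aa; Olga is affected so carries A and received a from Nadia (aa), so Olga is Aa; Priya is affected so carries A and received a from Nadia (aa), so Priya is Aa.
Every other individual is either homozygous by phenotype or has at least one consistent homozygous assignment, so the count is 3.

3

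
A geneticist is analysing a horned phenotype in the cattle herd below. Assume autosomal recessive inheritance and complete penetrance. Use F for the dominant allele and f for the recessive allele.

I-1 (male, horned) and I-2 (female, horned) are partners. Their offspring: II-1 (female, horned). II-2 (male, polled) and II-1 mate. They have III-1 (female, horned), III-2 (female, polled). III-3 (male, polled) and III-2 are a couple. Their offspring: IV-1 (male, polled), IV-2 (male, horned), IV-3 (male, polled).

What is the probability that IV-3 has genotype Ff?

III-3 is polled so carries F and passed f to IV-2 (ff), so III-3 is Ff.
III-2 is polled so carries F and received f from II-1 (ff), so III-2 is Ff.
Their cross gives offspring ratios 1/4 FF : 1/2 Ff : 1/4 ff. Conditioning on IV-3 being polled, P(Ff) = 1/2 / 3/4 = 2/3.

2/3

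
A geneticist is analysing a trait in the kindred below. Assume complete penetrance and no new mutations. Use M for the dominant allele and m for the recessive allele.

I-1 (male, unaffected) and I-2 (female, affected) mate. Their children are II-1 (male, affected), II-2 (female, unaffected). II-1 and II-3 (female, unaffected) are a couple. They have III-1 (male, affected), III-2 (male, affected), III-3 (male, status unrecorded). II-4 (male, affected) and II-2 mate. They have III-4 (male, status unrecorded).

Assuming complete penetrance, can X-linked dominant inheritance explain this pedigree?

No

Under X-linked dominant, III-1 (affected, male) cannot arise from II-1 (affected) × II-3 (unaffected).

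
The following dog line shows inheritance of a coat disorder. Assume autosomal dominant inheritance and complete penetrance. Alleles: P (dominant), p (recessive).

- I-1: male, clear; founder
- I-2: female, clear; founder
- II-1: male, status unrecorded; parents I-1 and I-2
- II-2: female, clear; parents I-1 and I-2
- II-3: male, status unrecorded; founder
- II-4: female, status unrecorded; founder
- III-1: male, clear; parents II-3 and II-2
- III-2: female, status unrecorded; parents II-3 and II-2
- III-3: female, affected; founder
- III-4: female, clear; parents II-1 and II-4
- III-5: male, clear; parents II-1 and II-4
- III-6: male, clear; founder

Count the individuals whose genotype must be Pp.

No individual's genotype is forced to Pp by the pedigree, so the count is 0.

0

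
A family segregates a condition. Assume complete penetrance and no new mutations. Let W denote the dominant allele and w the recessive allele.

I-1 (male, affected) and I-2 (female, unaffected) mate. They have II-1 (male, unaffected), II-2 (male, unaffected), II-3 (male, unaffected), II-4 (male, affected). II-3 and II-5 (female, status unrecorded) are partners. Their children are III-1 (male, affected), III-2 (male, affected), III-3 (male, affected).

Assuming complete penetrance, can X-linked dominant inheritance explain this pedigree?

No

Under X-linked dominant, II-4 (affected, male) cannot arise from I-1 (affected) × I-2 (unaffected).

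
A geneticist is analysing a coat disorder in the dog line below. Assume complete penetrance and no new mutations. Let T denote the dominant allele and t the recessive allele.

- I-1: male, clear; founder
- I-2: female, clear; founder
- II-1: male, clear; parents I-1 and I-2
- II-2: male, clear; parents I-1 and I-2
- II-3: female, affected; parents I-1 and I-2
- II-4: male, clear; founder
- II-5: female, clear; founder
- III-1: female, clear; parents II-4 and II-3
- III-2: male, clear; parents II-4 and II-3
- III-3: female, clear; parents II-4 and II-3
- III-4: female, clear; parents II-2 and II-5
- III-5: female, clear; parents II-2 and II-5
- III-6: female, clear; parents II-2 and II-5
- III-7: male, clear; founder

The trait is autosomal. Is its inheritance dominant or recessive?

I-1 and I-2 are both clear yet have an affected child II-3. Under dominance, an affected child requires at least one affected parent, so the trait cannot be dominant.

recessive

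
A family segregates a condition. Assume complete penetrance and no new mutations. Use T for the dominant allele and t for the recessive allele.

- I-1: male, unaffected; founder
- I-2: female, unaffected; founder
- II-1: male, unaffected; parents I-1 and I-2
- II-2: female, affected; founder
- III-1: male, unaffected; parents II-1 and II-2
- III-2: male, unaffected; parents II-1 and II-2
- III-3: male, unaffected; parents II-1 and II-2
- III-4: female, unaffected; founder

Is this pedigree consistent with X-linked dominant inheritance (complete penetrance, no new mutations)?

Yes

A consistent assignment under X-linked dominant exists: I-1 X^t Y, I-2 X^t X^t, II-1 X^t Y, II-2 X^T X^t, III-1 X^t Y, III-2 X^t Y, III-3 X^t Y, III-4 X^t X^t.
In this assignment every recorded phenotype matches its genotype and every non-founder's genotype is obtainable from its parents' genotypes, so the pedigree is consistent.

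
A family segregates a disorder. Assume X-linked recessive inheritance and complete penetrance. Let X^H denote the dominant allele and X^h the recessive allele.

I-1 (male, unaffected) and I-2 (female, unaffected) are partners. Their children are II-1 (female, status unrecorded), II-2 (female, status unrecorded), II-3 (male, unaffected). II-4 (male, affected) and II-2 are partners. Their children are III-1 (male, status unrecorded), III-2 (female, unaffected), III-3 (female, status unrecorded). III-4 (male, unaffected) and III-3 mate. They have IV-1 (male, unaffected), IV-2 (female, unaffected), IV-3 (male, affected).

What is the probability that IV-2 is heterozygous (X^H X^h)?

1/2

III-4 is unaffected, so III-4 is X^H Y.
III-3 passed H to IV-1 (X^H Y) and received h from II-4 (X^h Y), so III-3 is X^H X^h.
Their cross gives offspring ratios 1/2 X^H X^H : 1/2 X^H X^h. Conditioning on IV-2 being unaffected, P(X^H X^h) = 1/2 / 1 = 1/2.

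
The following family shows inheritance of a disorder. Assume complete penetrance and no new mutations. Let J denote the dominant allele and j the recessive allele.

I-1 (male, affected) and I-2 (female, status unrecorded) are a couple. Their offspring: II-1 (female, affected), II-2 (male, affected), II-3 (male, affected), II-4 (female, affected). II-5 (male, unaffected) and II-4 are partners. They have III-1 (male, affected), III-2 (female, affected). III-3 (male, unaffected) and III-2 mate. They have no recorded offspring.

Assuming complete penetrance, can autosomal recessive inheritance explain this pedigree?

A consistent assignment under autosomal recessive exists: I-1 jj, I-2 Jj, II-1 jj, II-2 jj, II-3 jj, II-4 jj, II-5 Jj, III-1 jj, III-2 jj, III-3 JJ.
In this assignment every recorded phenotype matches its genotype and every non-founder's genotype is obtainable from its parents' genotypes, so the pedigree is consistent.

Yes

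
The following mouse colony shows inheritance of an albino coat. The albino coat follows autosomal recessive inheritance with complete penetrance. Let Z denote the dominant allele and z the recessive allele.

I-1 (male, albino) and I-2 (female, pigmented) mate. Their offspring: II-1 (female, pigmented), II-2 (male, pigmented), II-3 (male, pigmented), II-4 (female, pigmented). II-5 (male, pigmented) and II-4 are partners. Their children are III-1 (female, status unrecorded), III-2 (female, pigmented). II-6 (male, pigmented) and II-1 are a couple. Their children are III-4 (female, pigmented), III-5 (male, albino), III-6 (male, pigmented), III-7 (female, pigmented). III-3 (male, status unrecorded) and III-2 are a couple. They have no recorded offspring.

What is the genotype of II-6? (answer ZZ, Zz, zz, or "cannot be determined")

From phenotype alone, II-6 is ZZ or Zz.
II-6 is pigmented so carries Z and passed z to III-5 (zz), so II-6 is Zz.

Zz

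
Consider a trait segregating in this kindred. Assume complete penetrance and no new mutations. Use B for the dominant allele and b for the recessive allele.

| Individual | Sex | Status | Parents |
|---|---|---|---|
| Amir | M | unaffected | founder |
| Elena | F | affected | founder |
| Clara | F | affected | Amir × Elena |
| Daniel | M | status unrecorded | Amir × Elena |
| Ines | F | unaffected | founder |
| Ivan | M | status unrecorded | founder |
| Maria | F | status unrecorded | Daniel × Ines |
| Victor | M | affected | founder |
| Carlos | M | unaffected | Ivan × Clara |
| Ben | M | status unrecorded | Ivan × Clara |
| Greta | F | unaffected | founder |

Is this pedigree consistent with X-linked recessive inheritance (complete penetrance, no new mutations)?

No

Under X-linked recessive, Clara (affected, female) cannot arise from Amir (unaffected) × Elena (affected).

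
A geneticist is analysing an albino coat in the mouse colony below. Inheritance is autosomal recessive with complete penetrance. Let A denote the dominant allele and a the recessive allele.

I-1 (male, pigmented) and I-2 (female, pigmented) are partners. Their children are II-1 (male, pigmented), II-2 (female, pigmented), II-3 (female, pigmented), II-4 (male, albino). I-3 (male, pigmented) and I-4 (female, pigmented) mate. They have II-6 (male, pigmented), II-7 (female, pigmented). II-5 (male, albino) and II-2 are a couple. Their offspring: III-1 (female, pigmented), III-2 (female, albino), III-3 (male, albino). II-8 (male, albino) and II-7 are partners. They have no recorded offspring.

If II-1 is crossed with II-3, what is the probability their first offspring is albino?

1/9

I-1 is pigmented so carries A and passed a to II-4 (aa), so I-1 is Aa.
I-2 is pigmented so carries A and passed a to II-4 (aa), so I-2 is Aa.
II-1 is a pigmented offspring of I-1 (Aa) × I-2 (Aa), whose cross gives 1/4 AA : 1/2 Aa : 1/4 aa; conditioning on being pigmented, II-1 is AA with probability 1/3, Aa with probability 2/3.
II-3 is a pigmented offspring of I-1 (Aa) × I-2 (Aa), whose cross gives 1/4 AA : 1/2 Aa : 1/4 aa; conditioning on being pigmented, II-3 is AA with probability 1/3, Aa with probability 2/3.
Summing over parental genotype combinations, P(offspring is albino) = 4/9·1/4 = 1/9.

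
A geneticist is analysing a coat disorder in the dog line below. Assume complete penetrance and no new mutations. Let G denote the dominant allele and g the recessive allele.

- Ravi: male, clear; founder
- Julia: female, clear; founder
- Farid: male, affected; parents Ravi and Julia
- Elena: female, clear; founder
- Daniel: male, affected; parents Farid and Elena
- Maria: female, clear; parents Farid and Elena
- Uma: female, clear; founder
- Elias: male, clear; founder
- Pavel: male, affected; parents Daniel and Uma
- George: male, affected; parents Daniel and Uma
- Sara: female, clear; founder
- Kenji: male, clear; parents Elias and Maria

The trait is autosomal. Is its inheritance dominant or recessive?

recessive

Ravi and Julia are both clear yet have an affected child Farid. Under dominance, an affected child requires at least one affected parent, so the trait cannot be dominant.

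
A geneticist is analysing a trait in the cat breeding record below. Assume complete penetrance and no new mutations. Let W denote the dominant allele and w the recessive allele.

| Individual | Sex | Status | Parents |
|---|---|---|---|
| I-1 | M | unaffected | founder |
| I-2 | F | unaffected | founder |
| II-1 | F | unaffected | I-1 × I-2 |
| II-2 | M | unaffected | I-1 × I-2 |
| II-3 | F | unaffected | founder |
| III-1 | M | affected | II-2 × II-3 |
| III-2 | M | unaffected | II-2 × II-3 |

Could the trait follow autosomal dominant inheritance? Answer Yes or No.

Under autosomal dominant, III-1 (affected, male) cannot arise from II-2 (unaffected) × II-3 (unaffected).

No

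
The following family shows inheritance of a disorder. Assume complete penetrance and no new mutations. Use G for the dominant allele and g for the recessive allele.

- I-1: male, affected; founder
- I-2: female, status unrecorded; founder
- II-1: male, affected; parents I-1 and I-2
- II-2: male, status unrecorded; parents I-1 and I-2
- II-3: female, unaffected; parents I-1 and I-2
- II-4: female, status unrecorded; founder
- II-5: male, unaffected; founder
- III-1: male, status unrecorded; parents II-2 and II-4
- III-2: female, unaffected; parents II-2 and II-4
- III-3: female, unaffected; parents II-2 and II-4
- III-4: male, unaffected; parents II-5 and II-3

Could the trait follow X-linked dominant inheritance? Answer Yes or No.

No

Under X-linked dominant, II-3 (unaffected, female) cannot arise from I-1 (affected) × I-2 (unrecorded).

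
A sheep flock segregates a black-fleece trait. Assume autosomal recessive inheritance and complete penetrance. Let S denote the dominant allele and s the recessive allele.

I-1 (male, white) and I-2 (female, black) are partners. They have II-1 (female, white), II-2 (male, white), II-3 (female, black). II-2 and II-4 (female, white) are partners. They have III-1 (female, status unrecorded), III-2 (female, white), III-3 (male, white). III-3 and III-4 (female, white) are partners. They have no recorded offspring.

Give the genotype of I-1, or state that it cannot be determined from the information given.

Ss

From phenotype alone, I-1 is SS or Ss.
I-1 is white so carries S and passed s to II-3 (ss), so I-1 is Ss.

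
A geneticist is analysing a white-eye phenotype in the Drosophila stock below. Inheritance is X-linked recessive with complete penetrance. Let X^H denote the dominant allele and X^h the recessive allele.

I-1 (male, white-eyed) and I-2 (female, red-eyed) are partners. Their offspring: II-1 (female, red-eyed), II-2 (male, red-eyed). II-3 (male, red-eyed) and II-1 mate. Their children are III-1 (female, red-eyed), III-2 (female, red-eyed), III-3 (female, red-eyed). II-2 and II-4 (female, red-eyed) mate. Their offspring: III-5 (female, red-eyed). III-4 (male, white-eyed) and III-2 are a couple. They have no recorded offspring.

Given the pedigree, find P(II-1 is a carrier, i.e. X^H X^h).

II-1 is red-eyed so carries H and received h from I-1 (X^h Y), so II-1 is X^H X^h, giving P(X^H X^h) = 1.

1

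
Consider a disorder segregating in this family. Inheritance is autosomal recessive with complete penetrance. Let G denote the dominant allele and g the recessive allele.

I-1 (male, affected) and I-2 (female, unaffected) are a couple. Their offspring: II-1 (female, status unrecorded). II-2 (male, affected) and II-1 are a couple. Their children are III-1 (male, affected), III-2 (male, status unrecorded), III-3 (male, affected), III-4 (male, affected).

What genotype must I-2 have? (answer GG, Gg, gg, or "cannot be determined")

I-2's phenotype allows GG or Gg, and no parent or child forces a single allele at both positions; consistent genotype assignments exist with I-2 as GG or Gg.

cannot be determined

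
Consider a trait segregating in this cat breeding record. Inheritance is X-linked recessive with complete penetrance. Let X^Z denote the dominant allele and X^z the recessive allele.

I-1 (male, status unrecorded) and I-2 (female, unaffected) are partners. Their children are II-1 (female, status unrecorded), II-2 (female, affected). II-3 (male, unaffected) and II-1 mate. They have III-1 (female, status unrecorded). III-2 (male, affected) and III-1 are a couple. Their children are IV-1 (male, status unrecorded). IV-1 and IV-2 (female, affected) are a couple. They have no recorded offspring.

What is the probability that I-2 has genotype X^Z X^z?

1

I-2 is unaffected so carries Z and passed z to II-2 (X^z X^z), so I-2 is X^Z X^z, giving P(X^Z X^z) = 1.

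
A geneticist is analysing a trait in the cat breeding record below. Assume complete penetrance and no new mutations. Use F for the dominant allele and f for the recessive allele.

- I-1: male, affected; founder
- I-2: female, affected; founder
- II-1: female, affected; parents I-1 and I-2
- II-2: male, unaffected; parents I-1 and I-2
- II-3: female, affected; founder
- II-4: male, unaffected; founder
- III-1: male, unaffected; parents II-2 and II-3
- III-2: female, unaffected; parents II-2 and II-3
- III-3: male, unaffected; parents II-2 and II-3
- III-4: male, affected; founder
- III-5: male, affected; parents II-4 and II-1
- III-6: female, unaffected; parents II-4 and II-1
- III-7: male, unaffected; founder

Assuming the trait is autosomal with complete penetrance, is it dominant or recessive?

I-1 and I-2 are both affected yet have an unaffected child II-2. Under a recessive model two affected parents are homozygous and every child would be affected, so the trait cannot be recessive.

dominant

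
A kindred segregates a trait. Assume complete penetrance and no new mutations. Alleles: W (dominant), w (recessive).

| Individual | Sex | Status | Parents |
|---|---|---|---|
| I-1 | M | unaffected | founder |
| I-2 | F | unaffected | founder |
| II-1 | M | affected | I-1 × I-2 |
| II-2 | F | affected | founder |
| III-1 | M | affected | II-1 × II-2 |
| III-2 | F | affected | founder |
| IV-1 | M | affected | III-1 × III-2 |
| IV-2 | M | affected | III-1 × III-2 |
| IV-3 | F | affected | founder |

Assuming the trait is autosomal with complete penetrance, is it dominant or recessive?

I-1 and I-2 are both unaffected yet have an affected child II-1. Under dominance, an affected child requires at least one affected parent, so the trait cannot be dominant.

recessive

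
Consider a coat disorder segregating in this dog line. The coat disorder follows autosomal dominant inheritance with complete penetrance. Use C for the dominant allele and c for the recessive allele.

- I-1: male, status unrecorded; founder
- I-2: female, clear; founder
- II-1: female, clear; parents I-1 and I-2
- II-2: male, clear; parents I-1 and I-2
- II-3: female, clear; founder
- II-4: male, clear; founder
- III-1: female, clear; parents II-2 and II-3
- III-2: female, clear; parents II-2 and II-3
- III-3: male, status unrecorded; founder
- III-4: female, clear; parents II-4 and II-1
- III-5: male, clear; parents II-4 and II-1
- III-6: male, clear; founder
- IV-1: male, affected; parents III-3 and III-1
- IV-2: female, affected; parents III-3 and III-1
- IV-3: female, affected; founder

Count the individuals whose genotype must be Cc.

Obligate heterozygotes: IV-1 is affected so carries C and received c from III-1 (cc), so IV-1 is Cc; IV-2 is affected so carries C and received c from III-1 (cc), so IV-2 is Cc.
Every other individual is either homozygous by phenotype or has at least one consistent homozygous assignment, so the count is 2.

2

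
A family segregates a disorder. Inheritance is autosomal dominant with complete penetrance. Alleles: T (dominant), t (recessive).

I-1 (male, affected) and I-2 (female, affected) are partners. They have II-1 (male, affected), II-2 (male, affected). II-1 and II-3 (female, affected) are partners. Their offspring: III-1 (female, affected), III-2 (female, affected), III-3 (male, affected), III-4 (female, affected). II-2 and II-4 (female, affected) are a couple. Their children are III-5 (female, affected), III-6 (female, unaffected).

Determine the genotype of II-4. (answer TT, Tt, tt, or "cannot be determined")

Tt

From phenotype alone, II-4 is TT or Tt.
II-4 is affected so carries T and passed t to III-6 (tt), so II-4 is Tt.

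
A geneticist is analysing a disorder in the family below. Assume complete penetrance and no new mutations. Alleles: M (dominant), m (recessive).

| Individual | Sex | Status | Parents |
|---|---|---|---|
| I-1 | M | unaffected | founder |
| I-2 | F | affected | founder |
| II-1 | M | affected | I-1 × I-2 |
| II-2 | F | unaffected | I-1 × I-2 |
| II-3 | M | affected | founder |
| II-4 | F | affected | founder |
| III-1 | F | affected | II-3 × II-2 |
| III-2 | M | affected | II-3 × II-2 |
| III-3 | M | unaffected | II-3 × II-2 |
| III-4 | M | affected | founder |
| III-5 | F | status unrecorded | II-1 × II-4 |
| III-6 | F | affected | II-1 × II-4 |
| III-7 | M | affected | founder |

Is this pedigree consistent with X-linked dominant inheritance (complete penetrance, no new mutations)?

No

Under X-linked dominant, III-2 (affected, male) cannot arise from II-3 (affected) × II-2 (unaffected).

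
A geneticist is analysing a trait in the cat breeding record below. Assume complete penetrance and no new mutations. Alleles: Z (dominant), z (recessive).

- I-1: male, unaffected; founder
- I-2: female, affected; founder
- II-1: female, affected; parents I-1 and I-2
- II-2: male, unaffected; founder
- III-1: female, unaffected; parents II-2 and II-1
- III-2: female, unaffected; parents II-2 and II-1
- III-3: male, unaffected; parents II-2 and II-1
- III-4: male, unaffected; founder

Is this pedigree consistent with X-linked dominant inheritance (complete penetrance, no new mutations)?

Yes

A consistent assignment under X-linked dominant exists: I-1 X^z Y, I-2 X^Z X^Z, II-1 X^Z X^z, II-2 X^z Y, III-1 X^z X^z, III-2 X^z X^z, III-3 X^z Y, III-4 X^z Y.
In this assignment every recorded phenotype matches its genotype and every non-founder's genotype is obtainable from its parents' genotypes, so the pedigree is consistent.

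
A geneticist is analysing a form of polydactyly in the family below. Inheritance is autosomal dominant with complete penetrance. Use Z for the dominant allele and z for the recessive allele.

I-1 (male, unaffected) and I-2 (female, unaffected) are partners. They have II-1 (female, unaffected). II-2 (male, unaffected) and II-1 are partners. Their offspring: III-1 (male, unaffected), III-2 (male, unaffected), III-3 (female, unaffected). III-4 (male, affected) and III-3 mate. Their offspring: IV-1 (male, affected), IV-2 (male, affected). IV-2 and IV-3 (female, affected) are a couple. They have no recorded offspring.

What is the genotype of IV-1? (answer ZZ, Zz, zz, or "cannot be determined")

From phenotype alone, IV-1 is ZZ or Zz.
IV-1 is affected so carries Z and received z from III-3 (zz), so IV-1 is Zz.

Zz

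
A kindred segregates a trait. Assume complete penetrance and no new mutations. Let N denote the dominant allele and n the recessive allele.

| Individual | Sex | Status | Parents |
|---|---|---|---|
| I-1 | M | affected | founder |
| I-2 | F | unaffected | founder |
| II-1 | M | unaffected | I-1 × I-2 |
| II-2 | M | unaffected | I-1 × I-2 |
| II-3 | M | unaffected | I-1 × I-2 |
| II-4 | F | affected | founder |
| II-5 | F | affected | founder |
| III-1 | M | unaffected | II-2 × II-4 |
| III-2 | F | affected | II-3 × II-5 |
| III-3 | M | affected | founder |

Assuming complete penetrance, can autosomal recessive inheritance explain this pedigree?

A consistent assignment under autosomal recessive exists: I-1 nn, I-2 NN, II-1 Nn, II-2 Nn, II-3 Nn, II-4 nn, II-5 nn, III-1 Nn, III-2 nn, III-3 nn.
In this assignment every recorded phenotype matches its genotype and every non-founder's genotype is obtainable from its parents' genotypes, so the pedigree is consistent.

Yes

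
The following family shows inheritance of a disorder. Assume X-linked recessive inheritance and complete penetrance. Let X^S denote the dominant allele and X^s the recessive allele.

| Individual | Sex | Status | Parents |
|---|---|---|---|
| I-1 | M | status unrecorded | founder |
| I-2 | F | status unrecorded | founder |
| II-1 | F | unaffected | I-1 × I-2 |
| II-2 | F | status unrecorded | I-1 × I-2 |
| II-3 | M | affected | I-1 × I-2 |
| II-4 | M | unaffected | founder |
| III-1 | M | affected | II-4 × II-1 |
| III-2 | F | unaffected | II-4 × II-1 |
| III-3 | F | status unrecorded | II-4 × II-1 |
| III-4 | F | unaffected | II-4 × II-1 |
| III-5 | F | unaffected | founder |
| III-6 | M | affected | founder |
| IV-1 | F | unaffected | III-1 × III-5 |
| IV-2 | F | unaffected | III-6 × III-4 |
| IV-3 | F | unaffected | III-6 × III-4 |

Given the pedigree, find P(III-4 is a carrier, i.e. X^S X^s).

II-4 is unaffected, so II-4 is X^S Y.
II-1 is unaffected so carries S and passed s to III-1 (X^s Y), so II-1 is X^S X^s.
Their cross gives offspring ratios 1/2 X^S X^S : 1/2 X^S X^s. Conditioning on III-4 being unaffected, P(X^S X^s) = 1/2 / 1 = 1/2 before taking III-4's own offspring into account.
III-6 is affected, so III-6 is X^s Y.
Now use III-4's offspring. Probability of each recorded status — unaffected daughter IV-2: 1/2 if III-4 is X^S X^s, 1 if X^S X^S; unaffected daughter IV-3: 1/2 if III-4 is X^S X^s, 1 if X^S X^S.
Bayes: P(X^S X^s) = 1/2·1/4 / (1/2·1/4 + 1/2·1) = 1/5.

1/5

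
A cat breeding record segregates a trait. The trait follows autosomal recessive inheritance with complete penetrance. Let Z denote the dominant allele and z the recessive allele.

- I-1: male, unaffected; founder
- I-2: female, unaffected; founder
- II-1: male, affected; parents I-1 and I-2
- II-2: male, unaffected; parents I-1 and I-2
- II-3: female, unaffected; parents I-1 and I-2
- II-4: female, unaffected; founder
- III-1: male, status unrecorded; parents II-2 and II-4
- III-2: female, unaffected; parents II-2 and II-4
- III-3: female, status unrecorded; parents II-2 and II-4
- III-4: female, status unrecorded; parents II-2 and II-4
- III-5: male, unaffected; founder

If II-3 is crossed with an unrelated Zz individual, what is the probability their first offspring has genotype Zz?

1/2

I-1 is unaffected so carries Z and passed z to II-1 (zz), so I-1 is Zz.
I-2 is unaffected so carries Z and passed z to II-1 (zz), so I-2 is Zz.
II-3 is an unaffected offspring of I-1 (Zz) × I-2 (Zz), whose cross gives 1/4 ZZ : 1/2 Zz : 1/4 zz; conditioning on being unaffected, II-3 is ZZ with probability 1/3, Zz with probability 2/3.
Summing over parental genotype combinations, P(offspring has genotype Zz) = 1/3·1/2 + 2/3·1/2 = 1/2.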